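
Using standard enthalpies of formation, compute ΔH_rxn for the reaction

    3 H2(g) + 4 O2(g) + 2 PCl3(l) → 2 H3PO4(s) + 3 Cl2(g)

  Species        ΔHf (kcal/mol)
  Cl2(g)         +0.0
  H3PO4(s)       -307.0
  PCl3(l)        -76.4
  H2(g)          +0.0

ΔH_rxn = -461.2 kcal/mol

Products: 2·(-307.0) + 3·(+0.0) = -614.0
Reactants: 3·(+0.0) + 4·(+0.0) + 2·(-76.4) = -152.8
ΔH_rxn = (-614.0) − (-152.8) = -461.2 kcal/mol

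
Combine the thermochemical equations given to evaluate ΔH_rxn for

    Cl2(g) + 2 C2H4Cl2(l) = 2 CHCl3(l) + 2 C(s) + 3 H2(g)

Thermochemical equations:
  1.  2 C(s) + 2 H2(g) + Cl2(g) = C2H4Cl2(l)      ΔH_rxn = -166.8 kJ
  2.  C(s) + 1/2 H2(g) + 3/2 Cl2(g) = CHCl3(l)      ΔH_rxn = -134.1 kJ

ΔH_rxn = 65.4 kJ

eq. 1 reversed and × 2: (-2)·(-166.8) = +333.6 kJ
eq. 2 × 2: (2)·(-134.1) = -268.2 kJ
Combining the equations, ΔH_rxn = (-2)·(-166.8) + (2)·(-134.1) = 65.4 kJ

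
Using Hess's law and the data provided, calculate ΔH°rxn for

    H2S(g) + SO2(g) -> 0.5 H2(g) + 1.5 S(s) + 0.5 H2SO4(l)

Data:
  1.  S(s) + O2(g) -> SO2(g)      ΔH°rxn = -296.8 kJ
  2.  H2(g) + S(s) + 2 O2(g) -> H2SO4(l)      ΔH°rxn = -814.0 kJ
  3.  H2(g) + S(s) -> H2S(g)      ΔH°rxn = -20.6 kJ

ΔH°rxn = -89.6 kJ

eq. 1 reversed: +296.8 kJ
eq. 2 × 1/2: (1/2)·(-814.0) = -407.0 kJ
eq. 3 reversed: +20.6 kJ
ΔH°rxn = (+296.8) + (-407.0) + (+20.6) = -89.6 kJ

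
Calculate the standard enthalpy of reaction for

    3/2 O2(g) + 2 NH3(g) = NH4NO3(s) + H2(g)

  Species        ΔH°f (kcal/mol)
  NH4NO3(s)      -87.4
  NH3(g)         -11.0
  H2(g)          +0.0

Products: 1·(-87.4) + 1·(+0.0) = -87.4
Reactants: 3/2·(+0.0) + 2·(-11.0) = -22.0
ΔH_rxn = (-87.4) − (-22.0) = -65.4 kcal/mol

ΔH_rxn = -65.4 kcal/mol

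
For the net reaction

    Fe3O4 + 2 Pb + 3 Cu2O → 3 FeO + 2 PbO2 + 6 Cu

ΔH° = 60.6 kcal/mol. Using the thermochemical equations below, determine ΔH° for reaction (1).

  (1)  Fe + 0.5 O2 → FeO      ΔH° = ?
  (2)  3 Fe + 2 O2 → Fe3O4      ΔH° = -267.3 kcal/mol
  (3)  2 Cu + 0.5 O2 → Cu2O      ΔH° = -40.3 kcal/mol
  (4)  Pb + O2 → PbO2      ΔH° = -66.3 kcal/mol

ΔH° = -65.0 kcal/mol

(1) × 3 (scale by 3 for the 3 FeO): contributes 3·x
(2) reversed (Fe3O4 must end up as a reactant): +267.3 kcal/mol
(3) reversed and × 3 (Cu2O must end up as a reactant; ×3 to match 3 Cu2O in the target): (-3)·(-40.3) = +120.9 kcal/mol
(4) × 2 (scale by 2 for the 2 PbO2): (2)·(-66.3) = -132.6 kcal/mol
+60.6 = (+267.3) + (+120.9) + (-132.6) + 3·x
x = (+60.6 − (+255.6)) / (3) = -65.0 kcal/mol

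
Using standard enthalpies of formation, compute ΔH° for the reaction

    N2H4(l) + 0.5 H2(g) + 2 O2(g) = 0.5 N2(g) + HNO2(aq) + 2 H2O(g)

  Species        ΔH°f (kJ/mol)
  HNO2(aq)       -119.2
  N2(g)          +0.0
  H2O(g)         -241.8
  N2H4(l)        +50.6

ΔH° = -653.4 kJ/mol

ΔH°rxn = Σ nΔHf°(products) − Σ nΔHf°(reactants).
Products: 1/2·(+0.0) + 1·(-119.2) + 2·(-241.8) = -602.8
Reactants: 1·(+50.6) + 1/2·(+0.0) + 2·(+0.0) = +50.6
ΔH° = (-602.8) − (+50.6) = -653.4 kJ/mol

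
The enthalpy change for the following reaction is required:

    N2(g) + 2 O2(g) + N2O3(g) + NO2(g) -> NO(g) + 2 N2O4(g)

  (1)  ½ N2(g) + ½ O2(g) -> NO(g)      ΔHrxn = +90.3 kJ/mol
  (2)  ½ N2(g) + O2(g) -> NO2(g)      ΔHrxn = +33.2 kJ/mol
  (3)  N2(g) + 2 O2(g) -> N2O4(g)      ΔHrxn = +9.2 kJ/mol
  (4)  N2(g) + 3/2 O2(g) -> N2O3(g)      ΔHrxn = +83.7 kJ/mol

(1) as written: +90.3 kJ/mol
(2) reversed: -33.2 kJ/mol
(3) × 2: (2)·(+9.2) = +18.4 kJ/mol
(4) reversed: -83.7 kJ/mol
ΔHrxn = (+90.3) + (-33.2) + (+18.4) + (-83.7) = -8.2 kJ/mol

ΔHrxn = -8.2 kJ/mol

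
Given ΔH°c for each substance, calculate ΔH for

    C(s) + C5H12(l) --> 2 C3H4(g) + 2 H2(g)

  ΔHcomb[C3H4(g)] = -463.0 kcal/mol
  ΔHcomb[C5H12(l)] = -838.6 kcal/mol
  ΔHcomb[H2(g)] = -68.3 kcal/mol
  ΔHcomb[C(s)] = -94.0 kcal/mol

Using ΔH = Σ nΔHc°(reactants) − Σ nΔHc°(products):
= [1·(-94.0) + 1·(-838.6)] − [2·(-463.0) + 2·(-68.3)]
= 130.0 kcal/mol

ΔH = 130.0 kcal/mol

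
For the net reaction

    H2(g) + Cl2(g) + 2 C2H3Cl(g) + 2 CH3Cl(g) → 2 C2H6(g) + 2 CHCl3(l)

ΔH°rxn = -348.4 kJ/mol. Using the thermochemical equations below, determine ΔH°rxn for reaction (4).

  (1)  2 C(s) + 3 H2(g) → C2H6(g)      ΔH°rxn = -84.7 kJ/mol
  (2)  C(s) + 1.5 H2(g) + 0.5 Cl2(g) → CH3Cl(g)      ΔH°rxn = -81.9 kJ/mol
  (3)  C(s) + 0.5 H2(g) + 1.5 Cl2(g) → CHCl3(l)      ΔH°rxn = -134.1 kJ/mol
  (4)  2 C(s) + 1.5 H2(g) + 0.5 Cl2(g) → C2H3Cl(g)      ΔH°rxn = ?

(1) × 2 (scale by 2 for the 2 C2H6(g)): (2)·(-84.7) = -169.4 kJ/mol
(2) reversed and × 2 (CH3Cl(g) must end up as a reactant; ×2 to match 2 CH3Cl(g) in the target): (-2)·(-81.9) = +163.8 kJ/mol
(3) × 2 (×2 to match 2 CHCl3(l) in the target): (2)·(-134.1) = -268.2 kJ/mol
(4) reversed and × 2 (reverse to put C2H3Cl(g) on the reactant side; ×2 to match 2 C2H3Cl(g) in the target): contributes −2·x
-348.4 = (-169.4) + (+163.8) + (-268.2) − 2·x
x = (-348.4 − (-273.8)) / (-2) = 37.3 kJ/mol

ΔH°rxn = 37.3 kJ/mol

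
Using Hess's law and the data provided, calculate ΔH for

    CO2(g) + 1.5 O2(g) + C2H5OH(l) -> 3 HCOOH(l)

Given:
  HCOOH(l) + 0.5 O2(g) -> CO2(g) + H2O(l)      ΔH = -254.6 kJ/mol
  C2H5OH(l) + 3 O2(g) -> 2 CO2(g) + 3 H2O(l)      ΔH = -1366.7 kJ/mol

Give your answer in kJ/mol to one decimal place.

ΔH = -602.9 kJ/mol

equation 1 reversed and × 3 (reverse to put HCOOH(l) on the product side; ×3 to match 3 HCOOH(l) in the target): (-3)·(-254.6) = +763.8 kJ/mol
equation 2 as written (C2H5OH(l) already on the reactant side): -1366.7 kJ/mol
Since enthalpy is a state function, ΔH = (-3)·(-254.6) + (1)·(-1366.7) = -602.9 kJ/mol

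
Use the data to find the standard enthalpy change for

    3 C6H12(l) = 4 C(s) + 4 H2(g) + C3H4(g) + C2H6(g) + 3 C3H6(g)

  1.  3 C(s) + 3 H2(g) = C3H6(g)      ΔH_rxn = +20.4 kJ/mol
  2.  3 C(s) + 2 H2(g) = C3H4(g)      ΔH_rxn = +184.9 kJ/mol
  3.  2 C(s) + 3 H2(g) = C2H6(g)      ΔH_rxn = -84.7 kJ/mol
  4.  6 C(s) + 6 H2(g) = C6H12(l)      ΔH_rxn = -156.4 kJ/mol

eq. 1 × 3 (scale by 3 for the 3 C3H6(g)): (3)·(+20.4) = +61.2 kJ/mol
eq. 2 as written (C3H4(g) already on the product side): +184.9 kJ/mol
eq. 3 as written (C2H6(g) already on the product side): -84.7 kJ/mol
eq. 4 reversed and × 3 (reverse to put C6H12(l) on the reactant side; scale by 3 for the 3 C6H12(l)): (-3)·(-156.4) = +469.2 kJ/mol
By Hess's law, ΔH_rxn = (3)·(+20.4) + (1)·(+184.9) + (1)·(-84.7) + (-3)·(-156.4) = 630.6 kJ/mol

ΔH_rxn = 630.6 kJ/mol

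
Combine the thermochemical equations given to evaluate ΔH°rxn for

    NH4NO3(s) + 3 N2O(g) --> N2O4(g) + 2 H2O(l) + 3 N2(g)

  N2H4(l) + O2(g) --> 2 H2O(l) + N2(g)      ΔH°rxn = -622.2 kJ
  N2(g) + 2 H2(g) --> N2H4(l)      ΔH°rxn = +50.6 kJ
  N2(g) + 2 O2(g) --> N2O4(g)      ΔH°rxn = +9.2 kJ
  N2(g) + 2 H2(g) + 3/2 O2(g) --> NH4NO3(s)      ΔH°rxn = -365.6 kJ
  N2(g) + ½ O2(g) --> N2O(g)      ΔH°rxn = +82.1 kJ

equation 1 as written: -622.2 kJ
equation 2 as written: +50.6 kJ
equation 3 as written: +9.2 kJ
equation 4 reversed: +365.6 kJ
equation 5 reversed and × 3: (-3)·(+82.1) = -246.3 kJ
Since enthalpy is a state function, ΔH°rxn = (-622.2) + (+50.6) + (+9.2) + (+365.6) + (-246.3) = -443.1 kJ

ΔH°rxn = -443.1 kJ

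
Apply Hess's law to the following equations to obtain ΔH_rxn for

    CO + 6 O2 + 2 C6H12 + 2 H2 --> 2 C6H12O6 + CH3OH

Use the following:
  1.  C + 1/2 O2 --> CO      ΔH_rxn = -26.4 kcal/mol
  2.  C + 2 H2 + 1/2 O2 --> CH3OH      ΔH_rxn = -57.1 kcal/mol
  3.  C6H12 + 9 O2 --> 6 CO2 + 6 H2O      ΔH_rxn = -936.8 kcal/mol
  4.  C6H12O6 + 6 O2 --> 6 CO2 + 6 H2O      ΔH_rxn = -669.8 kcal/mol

eq. 1 reversed: +26.4 kcal/mol
eq. 2 as written: -57.1 kcal/mol
eq. 3 × 2: (2)·(-936.8) = -1873.6 kcal/mol
eq. 4 reversed and × 2: (-2)·(-669.8) = +1339.6 kcal/mol
ΔH_rxn = (-1)·(-26.4) + (1)·(-57.1) + (2)·(-936.8) + (-2)·(-669.8) = -564.7 kcal/mol

ΔH_rxn = -564.7 kcal/mol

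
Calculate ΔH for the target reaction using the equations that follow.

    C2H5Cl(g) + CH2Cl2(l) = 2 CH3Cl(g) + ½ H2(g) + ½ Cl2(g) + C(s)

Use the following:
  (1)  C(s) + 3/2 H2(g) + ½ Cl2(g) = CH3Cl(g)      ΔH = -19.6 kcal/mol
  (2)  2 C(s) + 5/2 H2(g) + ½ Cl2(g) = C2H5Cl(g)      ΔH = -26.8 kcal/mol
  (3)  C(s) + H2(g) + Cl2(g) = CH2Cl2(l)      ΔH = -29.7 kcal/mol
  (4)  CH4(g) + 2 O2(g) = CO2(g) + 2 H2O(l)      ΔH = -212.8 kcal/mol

(1) × 2: (2)·(-19.6) = -39.2 kcal/mol
(2) reversed: +26.8 kcal/mol
(3) reversed: +29.7 kcal/mol
(4): not needed.
Summing the manipulated equations, ΔH = (2)·(-19.6) + (-1)·(-26.8) + (-1)·(-29.7) = 17.3 kcal/mol

ΔH = 17.3 kcal/mol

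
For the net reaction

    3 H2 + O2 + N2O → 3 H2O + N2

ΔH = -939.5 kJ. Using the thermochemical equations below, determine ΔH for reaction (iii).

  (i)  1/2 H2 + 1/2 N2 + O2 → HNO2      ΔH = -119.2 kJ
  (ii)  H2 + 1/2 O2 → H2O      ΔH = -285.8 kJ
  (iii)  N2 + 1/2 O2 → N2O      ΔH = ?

ΔH = 82.1 kJ

(i): not needed (HNO2 appears nowhere else).
(ii) × 3 (scale by 3 for the 3 H2O): (3)·(-285.8) = -857.4 kJ
(iii) reversed (reverse to put N2O on the reactant side): contributes −x
-939.5 = (-857.4) − x
x = (-939.5 − (-857.4)) / (-1) = 82.1 kJ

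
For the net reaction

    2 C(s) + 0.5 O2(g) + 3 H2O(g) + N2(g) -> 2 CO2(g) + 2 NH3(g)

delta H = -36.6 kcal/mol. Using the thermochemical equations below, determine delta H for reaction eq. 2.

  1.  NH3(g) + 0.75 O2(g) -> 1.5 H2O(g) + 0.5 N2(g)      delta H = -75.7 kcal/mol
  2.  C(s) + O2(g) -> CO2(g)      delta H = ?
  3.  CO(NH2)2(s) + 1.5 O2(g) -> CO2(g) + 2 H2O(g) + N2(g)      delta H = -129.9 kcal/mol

eq. 1 reversed and × 2 (NH3(g) must end up as a product; scale by 2 for the 2 NH3(g)): (-2)·(-75.7) = +151.4 kcal/mol
eq. 2 × 2 (×2 to match 2 C(s) in the target): contributes 2·x
eq. 3: not needed (CO(NH2)2(s) appears nowhere else).
-36.6 = (+151.4) + 2·x
x = (-36.6 − (+151.4)) / (2) = -94.0 kcal/mol

delta H = -94.0 kcal/mol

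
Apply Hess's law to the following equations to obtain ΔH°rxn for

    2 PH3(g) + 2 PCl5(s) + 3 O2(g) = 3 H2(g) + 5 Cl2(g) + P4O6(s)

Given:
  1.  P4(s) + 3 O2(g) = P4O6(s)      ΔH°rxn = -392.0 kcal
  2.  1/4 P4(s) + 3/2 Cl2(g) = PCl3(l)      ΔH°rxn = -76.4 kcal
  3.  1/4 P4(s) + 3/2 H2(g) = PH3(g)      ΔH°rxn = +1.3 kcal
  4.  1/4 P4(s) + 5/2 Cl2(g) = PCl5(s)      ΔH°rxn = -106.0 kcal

ΔH°rxn = -182.6 kcal

eq. 1 as written (P4O6(s) already on the product side): -392.0 kcal
eq. 2: not needed (PCl3(l) appears nowhere else).
eq. 3 reversed and × 2 (PH3(g) must end up as a reactant; scale by 2 for the 2 PH3(g)): (-2)·(+1.3) = -2.6 kcal
eq. 4 reversed and × 2 (reverse to put PCl5(s) on the reactant side; ×2 to match 2 PCl5(s) in the target): (-2)·(-106.0) = +212.0 kcal
ΔH°rxn = (1)·(-392.0) + (-2)·(+1.3) + (-2)·(-106.0) = -182.6 kcal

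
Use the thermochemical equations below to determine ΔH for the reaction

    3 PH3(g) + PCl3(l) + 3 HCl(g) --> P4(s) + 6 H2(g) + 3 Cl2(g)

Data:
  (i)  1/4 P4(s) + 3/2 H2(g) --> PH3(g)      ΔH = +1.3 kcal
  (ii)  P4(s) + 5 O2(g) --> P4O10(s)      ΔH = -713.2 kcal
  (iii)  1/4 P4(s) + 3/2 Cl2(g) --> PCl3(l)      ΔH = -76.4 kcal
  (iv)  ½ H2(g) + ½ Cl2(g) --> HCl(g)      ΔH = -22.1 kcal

ΔH = 138.8 kcal

(i) reversed and × 3 (PH3(g) must end up as a reactant; scale by 3 for the 3 PH3(g)): (-3)·(+1.3) = -3.9 kcal
(ii): not needed (P4O10(s) appears nowhere else).
(iii) reversed (reverse to put PCl3(l) on the reactant side): +76.4 kcal
(iv) reversed and × 3 (reverse to put HCl(g) on the reactant side; scale by 3 for the 3 HCl(g)): (-3)·(-22.1) = +66.3 kcal
Combining the equations, ΔH = (-3)·(+1.3) + (-1)·(-76.4) + (-3)·(-22.1) = 138.8 kcal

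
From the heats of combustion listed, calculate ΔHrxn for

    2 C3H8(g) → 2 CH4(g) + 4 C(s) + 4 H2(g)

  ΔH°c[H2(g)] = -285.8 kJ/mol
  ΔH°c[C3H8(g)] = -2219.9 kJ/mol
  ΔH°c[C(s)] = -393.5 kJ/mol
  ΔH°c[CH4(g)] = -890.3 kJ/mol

Using ΔH = Σ nΔHc°(reactants) − Σ nΔHc°(products):
= [2·(-2219.9)] − [2·(-890.3) + 4·(-393.5) + 4·(-285.8)]
= 58.0 kJ/mol

ΔHrxn = 58.0 kJ/mol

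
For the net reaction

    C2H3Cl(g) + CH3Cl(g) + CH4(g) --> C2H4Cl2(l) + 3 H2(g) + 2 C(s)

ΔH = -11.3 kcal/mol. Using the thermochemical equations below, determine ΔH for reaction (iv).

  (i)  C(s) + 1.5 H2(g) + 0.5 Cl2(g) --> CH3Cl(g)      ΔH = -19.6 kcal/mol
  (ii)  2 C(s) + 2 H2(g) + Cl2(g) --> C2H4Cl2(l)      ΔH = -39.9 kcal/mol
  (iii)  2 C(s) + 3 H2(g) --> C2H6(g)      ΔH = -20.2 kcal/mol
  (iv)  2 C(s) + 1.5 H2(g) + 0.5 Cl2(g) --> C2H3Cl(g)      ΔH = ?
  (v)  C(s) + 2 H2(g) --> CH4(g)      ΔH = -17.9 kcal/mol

(i) reversed (reverse to put CH3Cl(g) on the reactant side): +19.6 kcal/mol
(ii) as written (C2H4Cl2(l) already on the product side): -39.9 kcal/mol
(iii): not needed (C2H6(g) appears nowhere else).
(iv) reversed (C2H3Cl(g) must end up as a reactant): contributes −x
(v) reversed (reverse to put CH4(g) on the reactant side): +17.9 kcal/mol
-11.3 = (+19.6) + (-39.9) + (+17.9) − x
x = (-11.3 − (-2.4)) / (-1) = 8.9 kcal/mol

ΔH = 8.9 kcal/mol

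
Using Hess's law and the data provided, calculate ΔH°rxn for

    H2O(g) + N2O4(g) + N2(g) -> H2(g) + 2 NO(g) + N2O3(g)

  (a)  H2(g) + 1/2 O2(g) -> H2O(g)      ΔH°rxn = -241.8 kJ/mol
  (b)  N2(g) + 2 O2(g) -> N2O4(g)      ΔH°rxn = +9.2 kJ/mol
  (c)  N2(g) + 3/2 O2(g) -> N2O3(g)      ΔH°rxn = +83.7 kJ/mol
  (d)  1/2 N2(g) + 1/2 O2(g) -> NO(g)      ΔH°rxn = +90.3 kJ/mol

(a) reversed (H2O(g) must end up as a reactant): +241.8 kJ/mol
(b) reversed (N2O4(g) must end up as a reactant): -9.2 kJ/mol
(c) as written (N2O3(g) already on the product side): +83.7 kJ/mol
(d) × 2 (scale by 2 for the 2 NO(g)): (2)·(+90.3) = +180.6 kJ/mol
ΔH°rxn = (+241.8) + (-9.2) + (+83.7) + (+180.6) = 496.9 kJ/mol

ΔH°rxn = 496.9 kJ/mol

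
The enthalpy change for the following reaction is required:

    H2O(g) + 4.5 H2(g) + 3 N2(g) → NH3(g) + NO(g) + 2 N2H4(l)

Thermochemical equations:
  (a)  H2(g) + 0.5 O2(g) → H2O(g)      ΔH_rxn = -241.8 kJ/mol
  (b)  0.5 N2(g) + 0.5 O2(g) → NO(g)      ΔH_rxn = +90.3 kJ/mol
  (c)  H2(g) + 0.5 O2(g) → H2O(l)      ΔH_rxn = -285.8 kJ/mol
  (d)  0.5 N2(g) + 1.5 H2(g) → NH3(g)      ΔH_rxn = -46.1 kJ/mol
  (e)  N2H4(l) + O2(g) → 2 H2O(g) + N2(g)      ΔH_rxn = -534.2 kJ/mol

ΔH_rxn = 387.2 kJ/mol

(a) × 3: (3)·(-241.8) = -725.4 kJ/mol
(b) as written: +90.3 kJ/mol
(c): not needed.
(d) as written: -46.1 kJ/mol
(e) reversed and × 2: (-2)·(-534.2) = +1068.4 kJ/mol
ΔH_rxn = (3)·(-241.8) + (1)·(+90.3) + (1)·(-46.1) + (-2)·(-534.2) = 387.2 kJ/mol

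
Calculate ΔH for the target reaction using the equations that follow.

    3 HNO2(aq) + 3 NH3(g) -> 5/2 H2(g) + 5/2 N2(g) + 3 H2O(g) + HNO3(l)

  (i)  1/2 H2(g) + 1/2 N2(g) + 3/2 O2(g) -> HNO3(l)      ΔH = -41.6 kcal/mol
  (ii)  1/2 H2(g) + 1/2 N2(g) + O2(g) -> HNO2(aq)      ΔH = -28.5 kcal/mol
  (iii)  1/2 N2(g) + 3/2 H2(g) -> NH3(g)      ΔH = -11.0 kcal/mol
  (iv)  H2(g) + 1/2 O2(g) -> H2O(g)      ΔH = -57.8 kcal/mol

(i) as written (HNO3(l) already on the product side): -41.6 kcal/mol
(ii) reversed and × 3 (reverse to put HNO2(aq) on the reactant side; ×3 to match 3 HNO2(aq) in the target): (-3)·(-28.5) = +85.5 kcal/mol
(iii) reversed and × 3 (reverse to put NH3(g) on the reactant side; scale by 3 for the 3 NH3(g)): (-3)·(-11.0) = +33.0 kcal/mol
(iv) × 3 (×3 to match 3 H2O(g) in the target): (3)·(-57.8) = -173.4 kcal/mol
Combining the equations, ΔH = (-41.6) + (+85.5) + (+33.0) + (-173.4) = -96.5 kcal/mol

ΔH = -96.5 kcal/mol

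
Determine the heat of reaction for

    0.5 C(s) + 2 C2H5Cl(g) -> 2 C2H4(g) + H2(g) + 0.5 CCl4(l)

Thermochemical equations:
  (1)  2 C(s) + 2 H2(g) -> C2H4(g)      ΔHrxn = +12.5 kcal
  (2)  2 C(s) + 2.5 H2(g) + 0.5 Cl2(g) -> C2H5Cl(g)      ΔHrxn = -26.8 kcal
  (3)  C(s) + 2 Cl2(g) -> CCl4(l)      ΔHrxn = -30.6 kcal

(1) × 2: (2)·(+12.5) = +25.0 kcal
(2) reversed and × 2: (-2)·(-26.8) = +53.6 kcal
(3) × 1/2: (1/2)·(-30.6) = -15.3 kcal
ΔHrxn = (+25.0) + (+53.6) + (-15.3) = 63.3 kcal

ΔHrxn = 63.3 kcal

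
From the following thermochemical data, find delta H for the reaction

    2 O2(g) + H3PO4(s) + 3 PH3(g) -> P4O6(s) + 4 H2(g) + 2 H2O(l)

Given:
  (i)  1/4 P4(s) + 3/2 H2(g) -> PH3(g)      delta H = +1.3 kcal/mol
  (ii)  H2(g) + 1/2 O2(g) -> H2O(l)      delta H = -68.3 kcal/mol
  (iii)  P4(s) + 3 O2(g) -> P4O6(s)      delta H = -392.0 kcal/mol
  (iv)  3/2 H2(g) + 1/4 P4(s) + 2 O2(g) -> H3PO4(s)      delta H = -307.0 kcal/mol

(i) reversed and × 3: (-3)·(+1.3) = -3.9 kcal/mol
(ii) × 2: (2)·(-68.3) = -136.6 kcal/mol
(iii) as written: -392.0 kcal/mol
(iv) reversed: +307.0 kcal/mol
Combining the equations, delta H = (-3)·(+1.3) + (2)·(-68.3) + (1)·(-392.0) + (-1)·(-307.0) = -225.5 kcal/mol

delta H = -225.5 kcal/mol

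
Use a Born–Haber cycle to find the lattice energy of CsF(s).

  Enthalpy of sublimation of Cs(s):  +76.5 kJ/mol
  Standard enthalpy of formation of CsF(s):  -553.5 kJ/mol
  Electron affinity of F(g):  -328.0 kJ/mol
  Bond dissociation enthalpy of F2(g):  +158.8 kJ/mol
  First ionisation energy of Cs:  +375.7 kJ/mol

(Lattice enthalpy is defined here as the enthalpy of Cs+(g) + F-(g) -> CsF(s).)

U = -757.1 kJ/mol

ΔHf° = 1·ΔHsub + 1·(ΣIE) + 1/2·D(F2) + 1·EA + U
-553.5 = 1·(+76.5) + 1·(+375.7) + 1/2·(+158.8) + 1·(-328.0) + U
U = -553.5 − (+203.6) = -757.1 kJ/mol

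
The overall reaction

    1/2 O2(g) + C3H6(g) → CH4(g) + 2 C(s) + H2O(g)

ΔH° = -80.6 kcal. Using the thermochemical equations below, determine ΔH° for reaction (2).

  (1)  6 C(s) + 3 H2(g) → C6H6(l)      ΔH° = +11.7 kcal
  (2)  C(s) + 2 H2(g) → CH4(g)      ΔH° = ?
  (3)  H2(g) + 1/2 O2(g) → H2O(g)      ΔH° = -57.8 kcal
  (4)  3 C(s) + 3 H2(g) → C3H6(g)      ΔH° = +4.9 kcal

ΔH° = -17.9 kcal

(1): not needed.
(2) as written: contributes x
(3) as written: -57.8 kcal
(4) reversed: -4.9 kcal
-80.6 = (-57.8) + (-4.9) + x
x = (-80.6 − (-62.7)) / (1) = -17.9 kcal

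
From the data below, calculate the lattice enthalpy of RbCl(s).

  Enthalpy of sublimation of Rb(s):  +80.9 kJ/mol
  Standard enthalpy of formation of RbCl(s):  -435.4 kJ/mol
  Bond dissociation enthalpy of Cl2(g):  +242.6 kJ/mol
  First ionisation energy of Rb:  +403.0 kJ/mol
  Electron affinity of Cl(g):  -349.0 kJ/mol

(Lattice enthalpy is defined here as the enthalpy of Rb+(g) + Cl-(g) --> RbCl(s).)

ΔHf° = 1·ΔHsub + 1·(ΣIE) + 1/2·D(Cl2) + 1·EA + U
-435.4 = 1·(+80.9) + 1·(+403.0) + 1/2·(+242.6) + 1·(-349.0) + U
U = -435.4 − (+256.2) = -691.6 kJ/mol

U = -691.6 kJ/mol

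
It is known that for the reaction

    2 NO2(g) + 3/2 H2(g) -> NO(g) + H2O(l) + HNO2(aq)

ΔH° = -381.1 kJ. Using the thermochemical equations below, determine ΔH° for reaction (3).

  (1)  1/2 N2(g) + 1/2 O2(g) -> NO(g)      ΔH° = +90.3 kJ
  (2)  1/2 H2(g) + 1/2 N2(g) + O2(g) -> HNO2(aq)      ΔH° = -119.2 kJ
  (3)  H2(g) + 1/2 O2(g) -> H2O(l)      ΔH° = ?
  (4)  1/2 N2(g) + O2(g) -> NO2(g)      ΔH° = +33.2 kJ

ΔH° = -285.8 kJ

(1) as written: +90.3 kJ
(2) as written: -119.2 kJ
(3) as written: contributes x
(4) reversed and × 2: (-2)·(+33.2) = -66.4 kJ
-381.1 = (+90.3) + (-119.2) + (-66.4) + x
x = (-381.1 − (-95.3)) / (1) = -285.8 kJ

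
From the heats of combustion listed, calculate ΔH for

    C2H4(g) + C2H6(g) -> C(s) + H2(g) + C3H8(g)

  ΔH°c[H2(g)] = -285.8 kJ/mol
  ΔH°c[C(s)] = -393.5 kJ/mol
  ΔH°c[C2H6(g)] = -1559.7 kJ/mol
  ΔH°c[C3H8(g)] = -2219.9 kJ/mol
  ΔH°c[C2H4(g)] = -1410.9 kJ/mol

Using ΔH = Σ nΔHc°(reactants) − Σ nΔHc°(products):
= [1·(-1410.9) + 1·(-1559.7)] − [1·(-393.5) + 1·(-285.8) + 1·(-2219.9)]
= -71.4 kJ/mol

ΔH = -71.4 kJ/mol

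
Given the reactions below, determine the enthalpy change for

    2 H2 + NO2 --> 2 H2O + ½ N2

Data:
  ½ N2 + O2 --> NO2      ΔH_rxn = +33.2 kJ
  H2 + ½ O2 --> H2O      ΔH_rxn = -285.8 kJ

ΔH_rxn = -604.8 kJ

equation 1 reversed (NO2 must end up as a reactant): -33.2 kJ
equation 2 × 2 (scale by 2 for the 2 H2O): (2)·(-285.8) = -571.6 kJ
ΔH_rxn = (-1)·(+33.2) + (2)·(-285.8) = -604.8 kJ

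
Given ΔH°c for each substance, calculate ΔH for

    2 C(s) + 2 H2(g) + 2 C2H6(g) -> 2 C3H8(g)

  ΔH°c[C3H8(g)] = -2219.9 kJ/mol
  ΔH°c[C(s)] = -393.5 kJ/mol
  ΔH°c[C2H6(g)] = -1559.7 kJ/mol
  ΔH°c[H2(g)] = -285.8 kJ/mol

ΔH = -38.2 kJ/mol

Using ΔH = Σ nΔHc°(reactants) − Σ nΔHc°(products):
= [2·(-393.5) + 2·(-285.8) + 2·(-1559.7)] − [2·(-2219.9)]
= -38.2 kJ/mol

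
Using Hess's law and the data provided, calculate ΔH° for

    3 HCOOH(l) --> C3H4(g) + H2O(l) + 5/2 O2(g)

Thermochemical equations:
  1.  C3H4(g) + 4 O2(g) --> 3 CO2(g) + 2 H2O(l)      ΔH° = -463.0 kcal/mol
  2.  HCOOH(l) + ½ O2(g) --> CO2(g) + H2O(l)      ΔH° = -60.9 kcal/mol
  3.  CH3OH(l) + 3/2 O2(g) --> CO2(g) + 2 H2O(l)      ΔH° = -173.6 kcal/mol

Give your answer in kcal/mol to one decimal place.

eq. 1 reversed: +463.0 kcal/mol
eq. 2 × 3: (3)·(-60.9) = -182.7 kcal/mol
eq. 3: not needed.
By Hess's law, ΔH° = (+463.0) + (-182.7) = 280.3 kcal/mol

ΔH° = 280.3 kcal/mol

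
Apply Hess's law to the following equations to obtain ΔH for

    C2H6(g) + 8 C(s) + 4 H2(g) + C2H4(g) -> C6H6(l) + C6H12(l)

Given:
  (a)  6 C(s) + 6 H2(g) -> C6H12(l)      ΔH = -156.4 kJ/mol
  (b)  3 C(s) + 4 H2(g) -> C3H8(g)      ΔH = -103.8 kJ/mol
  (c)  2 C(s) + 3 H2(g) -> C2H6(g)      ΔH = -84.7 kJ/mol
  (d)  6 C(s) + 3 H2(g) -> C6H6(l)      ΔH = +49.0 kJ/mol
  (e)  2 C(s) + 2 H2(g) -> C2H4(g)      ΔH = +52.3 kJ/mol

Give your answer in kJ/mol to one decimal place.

(a) as written (C6H12(l) already on the product side): -156.4 kJ/mol
(b): not needed (C3H8(g) appears nowhere else).
(c) reversed (C2H6(g) must end up as a reactant): +84.7 kJ/mol
(d) as written (C6H6(l) already on the product side): +49.0 kJ/mol
(e) reversed (C2H4(g) must end up as a reactant): -52.3 kJ/mol
ΔH = (1)·(-156.4) + (-1)·(-84.7) + (1)·(+49.0) + (-1)·(+52.3) = -75.0 kJ/mol

ΔH = -75.0 kJ/mol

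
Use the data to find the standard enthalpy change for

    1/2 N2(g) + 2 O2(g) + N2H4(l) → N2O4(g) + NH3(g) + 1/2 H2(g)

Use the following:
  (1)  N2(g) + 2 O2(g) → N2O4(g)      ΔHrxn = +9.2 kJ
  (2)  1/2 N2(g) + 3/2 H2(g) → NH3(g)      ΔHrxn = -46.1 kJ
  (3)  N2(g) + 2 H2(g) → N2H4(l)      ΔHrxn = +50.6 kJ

(1) as written (N2O4(g) already on the product side): +9.2 kJ
(2) as written (NH3(g) already on the product side): -46.1 kJ
(3) reversed (N2H4(l) must end up as a reactant): -50.6 kJ
Summing the manipulated equations, ΔHrxn = (1)·(+9.2) + (1)·(-46.1) + (-1)·(+50.6) = -87.5 kJ

ΔHrxn = -87.5 kJ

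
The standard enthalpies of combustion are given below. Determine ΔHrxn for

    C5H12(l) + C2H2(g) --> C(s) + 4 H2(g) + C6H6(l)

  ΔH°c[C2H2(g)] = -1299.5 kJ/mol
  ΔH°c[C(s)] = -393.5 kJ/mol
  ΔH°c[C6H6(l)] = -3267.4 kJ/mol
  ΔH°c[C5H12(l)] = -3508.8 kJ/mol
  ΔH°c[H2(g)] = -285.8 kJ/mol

With combustion enthalpies, reactants minus products:
= [1·(-3508.8) + 1·(-1299.5)] − [1·(-393.5) + 4·(-285.8) + 1·(-3267.4)]
= -4.2 kJ/mol

ΔHrxn = -4.2 kJ/mol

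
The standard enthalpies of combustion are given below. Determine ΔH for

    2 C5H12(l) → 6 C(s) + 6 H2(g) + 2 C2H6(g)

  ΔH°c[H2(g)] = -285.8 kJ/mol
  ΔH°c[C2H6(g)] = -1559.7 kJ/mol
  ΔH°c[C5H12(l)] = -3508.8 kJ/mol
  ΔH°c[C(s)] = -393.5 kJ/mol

With combustion enthalpies, reactants minus products:
= [2·(-3508.8)] − [6·(-393.5) + 6·(-285.8) + 2·(-1559.7)]
= 177.6 kJ/mol

ΔH = 177.6 kJ/mol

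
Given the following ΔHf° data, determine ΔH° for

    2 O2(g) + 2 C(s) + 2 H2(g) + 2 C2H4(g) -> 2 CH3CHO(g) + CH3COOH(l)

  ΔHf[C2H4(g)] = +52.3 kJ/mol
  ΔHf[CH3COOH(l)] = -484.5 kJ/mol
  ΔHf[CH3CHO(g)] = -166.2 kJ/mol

ΔH° = -921.5 kJ/mol

ΔH°rxn = Σ nΔHf°(products) − Σ nΔHf°(reactants).
Products: 2·(-166.2) + 1·(-484.5) = -816.9
Reactants: 2·(+0.0) + 2·(+0.0) + 2·(+0.0) + 2·(+52.3) = +104.6
ΔH° = (-816.9) − (+104.6) = -921.5 kJ/mol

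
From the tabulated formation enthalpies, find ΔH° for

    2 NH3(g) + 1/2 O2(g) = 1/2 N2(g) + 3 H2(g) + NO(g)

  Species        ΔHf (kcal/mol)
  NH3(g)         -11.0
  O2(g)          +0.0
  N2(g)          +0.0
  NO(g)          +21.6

ΔH°rxn = Σ nΔHf°(products) − Σ nΔHf°(reactants).
Products: 1/2·(+0.0) + 3·(+0.0) + 1·(+21.6) = +21.6
Reactants: 2·(-11.0) + 1/2·(+0.0) = -22.0
ΔH° = (+21.6) − (-22.0) = 43.6 kcal/mol

ΔH° = 43.6 kcal/mol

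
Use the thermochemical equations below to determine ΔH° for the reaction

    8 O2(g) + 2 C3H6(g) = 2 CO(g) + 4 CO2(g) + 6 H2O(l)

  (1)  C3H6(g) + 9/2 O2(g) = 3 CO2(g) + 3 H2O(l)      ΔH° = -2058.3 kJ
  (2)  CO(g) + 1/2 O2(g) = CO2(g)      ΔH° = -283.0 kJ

(1) × 2: (2)·(-2058.3) = -4116.6 kJ
(2) reversed and × 2: (-2)·(-283.0) = +566.0 kJ
Summing the manipulated equations, ΔH° = (-4116.6) + (+566.0) = -3550.6 kJ

ΔH° = -3550.6 kJ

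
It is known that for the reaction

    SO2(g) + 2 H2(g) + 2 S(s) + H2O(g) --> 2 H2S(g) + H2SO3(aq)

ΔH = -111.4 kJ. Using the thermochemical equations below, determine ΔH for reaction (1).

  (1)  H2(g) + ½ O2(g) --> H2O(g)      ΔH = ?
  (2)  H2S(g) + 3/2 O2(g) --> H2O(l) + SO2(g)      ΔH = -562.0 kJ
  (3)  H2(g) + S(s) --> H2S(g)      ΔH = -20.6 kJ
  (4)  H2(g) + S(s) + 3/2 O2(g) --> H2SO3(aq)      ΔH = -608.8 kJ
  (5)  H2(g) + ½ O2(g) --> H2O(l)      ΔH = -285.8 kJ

(1) reversed (H2O(g) must end up as a reactant): contributes −x
(2) reversed (SO2(g) must end up as a reactant): +562.0 kJ
(3) as written: -20.6 kJ
(4) as written (H2SO3(aq) already on the product side): -608.8 kJ
(5) as written: -285.8 kJ
-111.4 = (+562.0) + (-20.6) + (-608.8) + (-285.8) − x
x = (-111.4 − (-353.2)) / (-1) = -241.8 kJ

ΔH = -241.8 kJ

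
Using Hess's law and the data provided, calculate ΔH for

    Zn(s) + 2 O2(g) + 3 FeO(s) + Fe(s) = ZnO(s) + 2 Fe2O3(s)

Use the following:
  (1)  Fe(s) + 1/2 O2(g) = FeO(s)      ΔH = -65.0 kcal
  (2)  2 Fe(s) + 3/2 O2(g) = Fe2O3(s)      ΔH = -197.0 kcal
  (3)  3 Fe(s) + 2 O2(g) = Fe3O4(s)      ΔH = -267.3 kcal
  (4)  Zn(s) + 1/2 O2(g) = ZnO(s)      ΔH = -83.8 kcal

(1) reversed and × 3 (FeO(s) must end up as a reactant; ×3 to match 3 FeO(s) in the target): (-3)·(-65.0) = +195.0 kcal
(2) × 2 (scale by 2 for the 2 Fe2O3(s)): (2)·(-197.0) = -394.0 kcal
(3): not needed (Fe3O4(s) appears nowhere else).
(4) as written (ZnO(s) already on the product side): -83.8 kcal
Combining the equations, ΔH = (-3)·(-65.0) + (2)·(-197.0) + (1)·(-83.8) = -282.8 kcal

ΔH = -282.8 kcal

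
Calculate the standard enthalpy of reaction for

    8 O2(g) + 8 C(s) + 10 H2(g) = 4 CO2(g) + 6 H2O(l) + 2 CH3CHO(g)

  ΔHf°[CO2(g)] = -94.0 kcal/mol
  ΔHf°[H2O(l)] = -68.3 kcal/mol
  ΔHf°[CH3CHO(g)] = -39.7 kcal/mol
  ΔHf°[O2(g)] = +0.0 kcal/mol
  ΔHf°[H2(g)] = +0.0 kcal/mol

Products: 4·(-94.0) + 6·(-68.3) + 2·(-39.7) = -865.2
Reactants: 8·(+0.0) + 8·(+0.0) + 10·(+0.0) = +0.0
ΔHrxn = (-865.2) − (+0.0) = -865.2 kcal/mol

ΔHrxn = -865.2 kcal/mol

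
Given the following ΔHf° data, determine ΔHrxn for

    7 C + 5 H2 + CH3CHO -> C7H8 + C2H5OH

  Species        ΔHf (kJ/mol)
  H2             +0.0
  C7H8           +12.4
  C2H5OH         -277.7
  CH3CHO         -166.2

ΔHrxn = -99.1 kJ/mol

ΔH°rxn = Σ nΔHf°(products) − Σ nΔHf°(reactants).
Products: 1·(+12.4) + 1·(-277.7) = -265.3
Reactants: 7·(+0.0) + 5·(+0.0) + 1·(-166.2) = -166.2
ΔHrxn = (-265.3) − (-166.2) = -99.1 kJ/mol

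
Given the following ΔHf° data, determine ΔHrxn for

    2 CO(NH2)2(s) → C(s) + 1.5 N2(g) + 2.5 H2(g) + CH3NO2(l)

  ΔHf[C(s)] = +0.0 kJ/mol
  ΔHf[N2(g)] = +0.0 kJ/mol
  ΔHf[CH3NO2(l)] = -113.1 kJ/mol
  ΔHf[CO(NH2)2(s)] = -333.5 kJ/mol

Products: 1·(+0.0) + 3/2·(+0.0) + 5/2·(+0.0) + 1·(-113.1) = -113.1
Reactants: 2·(-333.5) = -667.0
ΔHrxn = (-113.1) − (-667.0) = 553.9 kJ/mol

ΔHrxn = 553.9 kJ/mol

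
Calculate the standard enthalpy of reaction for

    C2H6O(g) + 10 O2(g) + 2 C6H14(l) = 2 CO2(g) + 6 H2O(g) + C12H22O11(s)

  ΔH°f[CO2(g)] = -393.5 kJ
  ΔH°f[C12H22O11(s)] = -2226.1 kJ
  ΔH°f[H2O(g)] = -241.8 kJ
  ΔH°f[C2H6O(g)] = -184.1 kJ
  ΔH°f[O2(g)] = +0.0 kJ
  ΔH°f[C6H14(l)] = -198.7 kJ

ΔH°rxn = -3882.4 kJ

ΔH°rxn = Σ nΔHf°(products) − Σ nΔHf°(reactants).
Products: 2·(-393.5) + 6·(-241.8) + 1·(-2226.1) = -4463.9
Reactants: 1·(-184.1) + 10·(+0.0) + 2·(-198.7) = -581.5
ΔH°rxn = (-4463.9) − (-581.5) = -3882.4 kJ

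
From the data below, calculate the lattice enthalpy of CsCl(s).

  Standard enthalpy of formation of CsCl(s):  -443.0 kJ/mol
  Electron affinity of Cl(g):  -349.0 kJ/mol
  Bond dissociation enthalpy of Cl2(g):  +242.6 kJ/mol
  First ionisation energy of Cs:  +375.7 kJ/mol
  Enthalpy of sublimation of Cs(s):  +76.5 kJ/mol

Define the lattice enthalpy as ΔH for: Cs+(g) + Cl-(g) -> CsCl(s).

ΔHf° = 1·ΔHsub + 1·(ΣIE) + 1/2·D(Cl2) + 1·EA + U
-443.0 = 1·(+76.5) + 1·(+375.7) + 1/2·(+242.6) + 1·(-349.0) + U
U = -443.0 − (+224.5) = -667.5 kJ/mol

U = -667.5 kJ/mol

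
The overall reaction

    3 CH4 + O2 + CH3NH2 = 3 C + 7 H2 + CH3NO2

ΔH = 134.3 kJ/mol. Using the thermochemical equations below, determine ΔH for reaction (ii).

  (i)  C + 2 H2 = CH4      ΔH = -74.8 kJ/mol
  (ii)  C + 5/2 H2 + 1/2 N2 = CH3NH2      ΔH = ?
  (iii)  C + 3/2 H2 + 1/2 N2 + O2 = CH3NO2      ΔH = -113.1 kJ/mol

ΔH = -23.0 kJ/mol

(i) reversed and × 3 (CH4 must end up as a reactant; scale by 3 for the 3 CH4): (-3)·(-74.8) = +224.4 kJ/mol
(ii) reversed (CH3NH2 must end up as a reactant): contributes −x
(iii) as written (CH3NO2 already on the product side): -113.1 kJ/mol
+134.3 = (+224.4) + (-113.1) − x
x = (+134.3 − (+111.3)) / (-1) = -23.0 kJ/mol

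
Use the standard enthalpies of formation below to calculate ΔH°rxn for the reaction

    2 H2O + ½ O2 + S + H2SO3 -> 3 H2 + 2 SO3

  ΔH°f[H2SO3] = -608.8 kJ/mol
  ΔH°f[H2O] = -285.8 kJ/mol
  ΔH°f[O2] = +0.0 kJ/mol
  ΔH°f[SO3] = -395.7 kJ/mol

ΔH°rxn = 389.0 kJ/mol

Products: 3·(+0.0) + 2·(-395.7) = -791.4
Reactants: 2·(-285.8) + 1/2·(+0.0) + 1·(+0.0) + 1·(-608.8) = -1180.4
ΔH°rxn = (-791.4) − (-1180.4) = 389.0 kJ/mol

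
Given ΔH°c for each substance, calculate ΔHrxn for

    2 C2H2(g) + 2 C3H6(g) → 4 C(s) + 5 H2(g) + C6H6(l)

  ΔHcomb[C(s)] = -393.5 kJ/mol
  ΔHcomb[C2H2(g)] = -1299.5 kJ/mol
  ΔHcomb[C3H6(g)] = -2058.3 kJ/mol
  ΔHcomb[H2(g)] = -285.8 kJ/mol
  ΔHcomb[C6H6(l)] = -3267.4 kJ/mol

ΔHrxn = -445.2 kJ/mol

Using ΔH = Σ nΔHc°(reactants) − Σ nΔHc°(products):
= [2·(-1299.5) + 2·(-2058.3)] − [4·(-393.5) + 5·(-285.8) + 1·(-3267.4)]
= -445.2 kJ/mol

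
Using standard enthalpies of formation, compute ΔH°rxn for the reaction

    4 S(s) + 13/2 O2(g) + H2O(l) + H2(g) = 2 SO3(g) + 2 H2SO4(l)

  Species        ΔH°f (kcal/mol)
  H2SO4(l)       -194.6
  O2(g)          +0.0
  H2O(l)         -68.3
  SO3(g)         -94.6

ΔH°rxn = -510.1 kcal/mol

Products: 2·(-94.6) + 2·(-194.6) = -578.4
Reactants: 4·(+0.0) + 13/2·(+0.0) + 1·(-68.3) + 1·(+0.0) = -68.3
ΔH°rxn = (-578.4) − (-68.3) = -510.1 kcal/mol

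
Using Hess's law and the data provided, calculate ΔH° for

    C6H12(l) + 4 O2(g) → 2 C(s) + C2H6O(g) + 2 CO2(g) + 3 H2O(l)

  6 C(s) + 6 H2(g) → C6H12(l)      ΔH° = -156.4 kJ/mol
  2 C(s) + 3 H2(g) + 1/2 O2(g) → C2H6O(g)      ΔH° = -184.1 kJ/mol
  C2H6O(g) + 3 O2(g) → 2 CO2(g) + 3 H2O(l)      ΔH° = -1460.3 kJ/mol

ΔH° = -1672.1 kJ/mol

equation 1 reversed (C6H12(l) must end up as a reactant): +156.4 kJ/mol
equation 2 × 2: (2)·(-184.1) = -368.2 kJ/mol
equation 3 as written (CO2(g) already on the product side): -1460.3 kJ/mol
Summing the manipulated equations, ΔH° = (+156.4) + (-368.2) + (-1460.3) = -1672.1 kJ/mol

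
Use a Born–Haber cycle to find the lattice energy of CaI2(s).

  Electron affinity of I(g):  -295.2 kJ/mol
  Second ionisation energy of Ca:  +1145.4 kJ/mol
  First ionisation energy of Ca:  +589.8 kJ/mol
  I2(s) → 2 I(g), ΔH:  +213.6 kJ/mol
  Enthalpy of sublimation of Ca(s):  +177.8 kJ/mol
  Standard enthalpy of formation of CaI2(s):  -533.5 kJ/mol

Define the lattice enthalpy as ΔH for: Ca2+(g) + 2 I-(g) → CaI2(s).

U = -2069.7 kJ/mol

ΔHf° = 1·ΔHsub + 1·(ΣIE) + 1·D(I2) + 2·EA + U
-533.5 = 1·(+177.8) + 1·(+1735.2) + 1·(+213.6) + 2·(-295.2) + U
U = -533.5 − (+1536.2) = -2069.7 kJ/mol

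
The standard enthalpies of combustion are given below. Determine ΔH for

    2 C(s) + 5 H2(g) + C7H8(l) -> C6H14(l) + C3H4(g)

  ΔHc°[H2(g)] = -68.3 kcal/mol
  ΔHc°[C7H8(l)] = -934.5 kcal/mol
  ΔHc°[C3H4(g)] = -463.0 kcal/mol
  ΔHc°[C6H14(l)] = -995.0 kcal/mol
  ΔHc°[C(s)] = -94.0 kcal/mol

With combustion enthalpies, reactants minus products:
= [2·(-94.0) + 5·(-68.3) + 1·(-934.5)] − [1·(-995.0) + 1·(-463.0)]
= -6.0 kcal/mol

ΔH = -6.0 kcal/mol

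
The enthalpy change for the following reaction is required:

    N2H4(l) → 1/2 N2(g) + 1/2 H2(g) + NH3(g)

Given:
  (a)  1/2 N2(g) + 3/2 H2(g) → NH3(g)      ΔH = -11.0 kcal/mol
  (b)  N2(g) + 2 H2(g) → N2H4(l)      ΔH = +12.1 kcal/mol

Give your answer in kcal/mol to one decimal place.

ΔH = -23.1 kcal/mol

(a) as written: -11.0 kcal/mol
(b) reversed: -12.1 kcal/mol
ΔH = (1)·(-11.0) + (-1)·(+12.1) = -23.1 kcal/mol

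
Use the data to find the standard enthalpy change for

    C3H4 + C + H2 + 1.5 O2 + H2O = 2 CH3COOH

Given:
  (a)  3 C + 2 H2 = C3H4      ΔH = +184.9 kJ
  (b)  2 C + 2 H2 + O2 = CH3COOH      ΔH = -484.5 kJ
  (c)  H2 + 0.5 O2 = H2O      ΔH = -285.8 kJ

(a) reversed: -184.9 kJ
(b) × 2: (2)·(-484.5) = -969.0 kJ
(c) reversed: +285.8 kJ
Since enthalpy is a state function, ΔH = (-1)·(+184.9) + (2)·(-484.5) + (-1)·(-285.8) = -868.1 kJ

ΔH = -868.1 kJ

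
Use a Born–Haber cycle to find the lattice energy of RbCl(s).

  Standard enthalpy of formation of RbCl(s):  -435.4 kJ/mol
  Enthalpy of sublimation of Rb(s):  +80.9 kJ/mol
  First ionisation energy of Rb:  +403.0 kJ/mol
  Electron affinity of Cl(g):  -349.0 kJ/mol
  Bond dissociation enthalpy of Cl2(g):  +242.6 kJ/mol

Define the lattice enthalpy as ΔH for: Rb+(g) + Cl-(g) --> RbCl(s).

U = -691.6 kJ/mol

ΔHf° = 1·ΔHsub + 1·(ΣIE) + 1/2·D(Cl2) + 1·EA + U
-435.4 = 1·(+80.9) + 1·(+403.0) + 1/2·(+242.6) + 1·(-349.0) + U
U = -435.4 − (+256.2) = -691.6 kJ/mol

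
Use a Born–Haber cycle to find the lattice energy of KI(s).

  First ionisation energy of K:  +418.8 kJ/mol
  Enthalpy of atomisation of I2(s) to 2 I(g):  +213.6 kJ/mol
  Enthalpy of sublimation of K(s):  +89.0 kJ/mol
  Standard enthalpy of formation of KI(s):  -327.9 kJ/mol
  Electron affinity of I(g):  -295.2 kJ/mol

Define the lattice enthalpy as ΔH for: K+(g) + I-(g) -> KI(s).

ΔHf° = 1·ΔHsub + 1·(ΣIE) + 1/2·D(I2) + 1·EA + U
-327.9 = 1·(+89.0) + 1·(+418.8) + 1/2·(+213.6) + 1·(-295.2) + U
U = -327.9 − (+319.4) = -647.3 kJ/mol

U = -647.3 kJ/mol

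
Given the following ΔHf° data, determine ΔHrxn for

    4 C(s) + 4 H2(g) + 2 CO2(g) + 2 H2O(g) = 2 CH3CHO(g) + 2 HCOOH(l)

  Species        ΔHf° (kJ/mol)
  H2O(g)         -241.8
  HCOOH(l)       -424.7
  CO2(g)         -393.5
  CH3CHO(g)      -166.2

ΔHrxn = 88.8 kJ/mol

ΔH°rxn = Σ nΔHf°(products) − Σ nΔHf°(reactants).
Products: 2·(-166.2) + 2·(-424.7) = -1181.8
Reactants: 4·(+0.0) + 4·(+0.0) + 2·(-393.5) + 2·(-241.8) = -1270.6
ΔHrxn = (-1181.8) − (-1270.6) = 88.8 kJ/mol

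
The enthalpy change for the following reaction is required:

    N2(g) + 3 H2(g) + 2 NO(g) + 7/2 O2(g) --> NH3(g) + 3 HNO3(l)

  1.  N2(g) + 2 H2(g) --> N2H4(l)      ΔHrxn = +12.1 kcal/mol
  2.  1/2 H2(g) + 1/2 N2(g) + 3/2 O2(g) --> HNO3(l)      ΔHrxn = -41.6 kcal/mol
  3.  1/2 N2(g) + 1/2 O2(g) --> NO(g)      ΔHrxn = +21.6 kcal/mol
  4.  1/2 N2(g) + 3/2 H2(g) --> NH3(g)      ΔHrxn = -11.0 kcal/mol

eq. 1: not needed (N2H4(l) appears nowhere else).
eq. 2 × 3 (scale by 3 for the 3 HNO3(l)): (3)·(-41.6) = -124.8 kcal/mol
eq. 3 reversed and × 2 (reverse to put NO(g) on the reactant side; ×2 to match 2 NO(g) in the target): (-2)·(+21.6) = -43.2 kcal/mol
eq. 4 as written (NH3(g) already on the product side): -11.0 kcal/mol
Since enthalpy is a state function, ΔHrxn = (3)·(-41.6) + (-2)·(+21.6) + (1)·(-11.0) = -179.0 kcal/mol

ΔHrxn = -179.0 kcal/mol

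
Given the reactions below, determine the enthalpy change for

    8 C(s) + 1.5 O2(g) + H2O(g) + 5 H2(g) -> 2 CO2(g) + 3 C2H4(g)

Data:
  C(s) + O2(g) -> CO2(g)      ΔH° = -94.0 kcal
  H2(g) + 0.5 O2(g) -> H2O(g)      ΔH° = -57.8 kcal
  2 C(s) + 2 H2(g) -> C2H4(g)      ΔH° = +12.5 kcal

ΔH° = -92.7 kcal

equation 1 × 2: (2)·(-94.0) = -188.0 kcal
equation 2 reversed: +57.8 kcal
equation 3 × 3: (3)·(+12.5) = +37.5 kcal
ΔH° = (-188.0) + (+57.8) + (+37.5) = -92.7 kcal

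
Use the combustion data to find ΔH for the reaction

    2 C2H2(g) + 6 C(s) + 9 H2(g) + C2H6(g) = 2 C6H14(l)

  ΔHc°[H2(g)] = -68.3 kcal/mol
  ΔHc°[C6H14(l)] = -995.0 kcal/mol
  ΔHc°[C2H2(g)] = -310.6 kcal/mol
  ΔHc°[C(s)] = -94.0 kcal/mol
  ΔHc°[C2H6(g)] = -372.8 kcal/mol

Using ΔH = Σ nΔHc°(reactants) − Σ nΔHc°(products):
= [2·(-310.6) + 6·(-94.0) + 9·(-68.3) + 1·(-372.8)] − [2·(-995.0)]
= -182.7 kcal/mol

ΔH = -182.7 kcal/mol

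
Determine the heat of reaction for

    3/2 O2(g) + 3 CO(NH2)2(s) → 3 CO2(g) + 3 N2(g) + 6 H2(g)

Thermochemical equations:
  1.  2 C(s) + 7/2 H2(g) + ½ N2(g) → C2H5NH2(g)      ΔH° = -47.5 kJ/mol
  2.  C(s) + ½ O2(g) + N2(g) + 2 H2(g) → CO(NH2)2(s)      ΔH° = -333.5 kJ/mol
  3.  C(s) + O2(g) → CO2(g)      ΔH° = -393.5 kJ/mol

ΔH° = -180.0 kJ/mol

eq. 1: not needed (C2H5NH2(g) appears nowhere else).
eq. 2 reversed and × 3 (reverse to put CO(NH2)2(s) on the reactant side; ×3 to match 3 CO(NH2)2(s) in the target): (-3)·(-333.5) = +1000.5 kJ/mol
eq. 3 × 3 (×3 to match 3 CO2(g) in the target): (3)·(-393.5) = -1180.5 kJ/mol
ΔH° = (+1000.5) + (-1180.5) = -180.0 kJ/mol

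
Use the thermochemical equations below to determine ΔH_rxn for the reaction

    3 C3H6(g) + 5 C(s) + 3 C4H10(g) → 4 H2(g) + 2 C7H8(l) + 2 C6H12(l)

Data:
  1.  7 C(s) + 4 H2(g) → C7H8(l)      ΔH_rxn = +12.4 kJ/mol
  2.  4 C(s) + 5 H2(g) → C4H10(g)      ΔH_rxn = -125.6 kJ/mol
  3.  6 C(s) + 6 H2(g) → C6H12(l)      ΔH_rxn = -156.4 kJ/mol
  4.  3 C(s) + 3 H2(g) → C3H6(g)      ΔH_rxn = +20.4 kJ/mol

ΔH_rxn = 27.6 kJ/mol

eq. 1 × 2: (2)·(+12.4) = +24.8 kJ/mol
eq. 2 reversed and × 3: (-3)·(-125.6) = +376.8 kJ/mol
eq. 3 × 2: (2)·(-156.4) = -312.8 kJ/mol
eq. 4 reversed and × 3: (-3)·(+20.4) = -61.2 kJ/mol
ΔH_rxn = (2)·(+12.4) + (-3)·(-125.6) + (2)·(-156.4) + (-3)·(+20.4) = 27.6 kJ/mol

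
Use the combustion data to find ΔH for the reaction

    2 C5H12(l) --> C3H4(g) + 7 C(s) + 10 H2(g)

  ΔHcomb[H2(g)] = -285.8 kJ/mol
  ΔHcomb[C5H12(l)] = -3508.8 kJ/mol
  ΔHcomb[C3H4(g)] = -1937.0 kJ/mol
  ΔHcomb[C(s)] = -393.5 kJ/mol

Using ΔH = Σ nΔHc°(reactants) − Σ nΔHc°(products):
= [2·(-3508.8)] − [1·(-1937.0) + 7·(-393.5) + 10·(-285.8)]
= 531.9 kJ/mol

ΔH = 531.9 kJ/mol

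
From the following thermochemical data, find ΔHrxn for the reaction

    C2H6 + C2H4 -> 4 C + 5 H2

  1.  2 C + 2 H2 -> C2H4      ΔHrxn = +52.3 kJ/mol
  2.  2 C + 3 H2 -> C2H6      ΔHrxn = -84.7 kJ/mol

ΔHrxn = 32.4 kJ/mol

eq. 1 reversed (C2H4 must end up as a reactant): -52.3 kJ/mol
eq. 2 reversed (reverse to put C2H6 on the reactant side): +84.7 kJ/mol
ΔHrxn = (-1)·(+52.3) + (-1)·(-84.7) = 32.4 kJ/mol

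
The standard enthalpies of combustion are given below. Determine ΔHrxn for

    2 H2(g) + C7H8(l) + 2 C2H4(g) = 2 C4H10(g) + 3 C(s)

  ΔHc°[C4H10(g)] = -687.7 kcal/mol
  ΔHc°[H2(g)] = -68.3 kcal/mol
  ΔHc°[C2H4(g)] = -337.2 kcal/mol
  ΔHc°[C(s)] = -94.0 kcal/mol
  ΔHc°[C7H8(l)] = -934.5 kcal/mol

With combustion enthalpies, reactants minus products:
= [2·(-68.3) + 1·(-934.5) + 2·(-337.2)] − [2·(-687.7) + 3·(-94.0)]
= -88.1 kcal/mol

ΔHrxn = -88.1 kcal/mol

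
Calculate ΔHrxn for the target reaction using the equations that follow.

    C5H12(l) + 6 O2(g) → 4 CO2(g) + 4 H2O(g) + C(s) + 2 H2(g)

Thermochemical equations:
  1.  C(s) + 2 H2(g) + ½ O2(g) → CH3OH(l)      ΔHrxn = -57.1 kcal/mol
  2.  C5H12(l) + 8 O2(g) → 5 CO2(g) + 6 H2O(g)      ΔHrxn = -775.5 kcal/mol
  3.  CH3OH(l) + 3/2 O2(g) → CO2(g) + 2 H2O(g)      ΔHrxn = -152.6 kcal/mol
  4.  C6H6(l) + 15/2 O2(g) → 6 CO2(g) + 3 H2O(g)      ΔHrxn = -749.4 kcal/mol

eq. 1 reversed (C(s) must end up as a product): +57.1 kcal/mol
eq. 2 as written (C5H12(l) already on the reactant side): -775.5 kcal/mol
eq. 3 reversed: +152.6 kcal/mol
eq. 4: not needed (C6H6(l) appears nowhere else).
ΔHrxn = (+57.1) + (-775.5) + (+152.6) = -565.8 kcal/mol

ΔHrxn = -565.8 kcal/mol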